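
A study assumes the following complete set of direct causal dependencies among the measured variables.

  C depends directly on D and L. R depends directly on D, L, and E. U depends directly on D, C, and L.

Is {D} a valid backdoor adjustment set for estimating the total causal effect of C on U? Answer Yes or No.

No

Backdoor paths from C to U (paths whose first edge points into C):
  P1: C <- L -> U
  P2: C <- L -> R <- D -> U
  P3: C <- D -> U
  P4: C <- D -> R <- L -> U
Condition 1 (no descendant of C in the set): holds — descendants of C are {U}; none are in {D}.
Condition 2 (every backdoor path blocked by {D}):
  P1: open — no interior node is in the conditioning set.
  P2: blocked at collider R (neither it nor any descendant is in the conditioning set).
  P3: blocked at fork node D ∈ conditioning set.
  P4: blocked at fork node D ∈ conditioning set.
{D} does not satisfy the backdoor criterion.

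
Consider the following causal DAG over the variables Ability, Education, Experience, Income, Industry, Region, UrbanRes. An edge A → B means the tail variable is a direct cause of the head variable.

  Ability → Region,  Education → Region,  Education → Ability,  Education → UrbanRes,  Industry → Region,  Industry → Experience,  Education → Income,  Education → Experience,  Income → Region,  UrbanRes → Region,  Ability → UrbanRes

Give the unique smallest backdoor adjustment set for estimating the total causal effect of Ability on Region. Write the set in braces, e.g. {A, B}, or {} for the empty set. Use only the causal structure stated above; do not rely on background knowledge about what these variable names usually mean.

Variables eligible for adjustment (non-descendants of Ability, excluding Ability and Region): {Education, Experience, Income, Industry}.
Backdoor paths from Ability to Region:
  P1: Ability <- Education -> Experience <- Industry -> Region
  P2: Ability <- Education -> UrbanRes -> Region
  P3: Ability <- Education -> Income -> Region
  P4: Ability <- Education -> Region
The empty set is not sufficient: P2 (Ability <- Education -> UrbanRes -> Region) has no collider blocking it and no conditioned non-collider, so it is open.
Try {Education}:
  P1: blocked at fork node Education ∈ conditioning set.
  P2: blocked at fork node Education ∈ conditioning set.
  P3: blocked at fork node Education ∈ conditioning set.
  P4: blocked at fork node Education ∈ conditioning set.
{Education} contains no descendant of Ability and blocks every backdoor path.
No other singleton works — e.g. {Industry} leaves P2 open — so {Education} is the unique smallest valid adjustment set.

{Education}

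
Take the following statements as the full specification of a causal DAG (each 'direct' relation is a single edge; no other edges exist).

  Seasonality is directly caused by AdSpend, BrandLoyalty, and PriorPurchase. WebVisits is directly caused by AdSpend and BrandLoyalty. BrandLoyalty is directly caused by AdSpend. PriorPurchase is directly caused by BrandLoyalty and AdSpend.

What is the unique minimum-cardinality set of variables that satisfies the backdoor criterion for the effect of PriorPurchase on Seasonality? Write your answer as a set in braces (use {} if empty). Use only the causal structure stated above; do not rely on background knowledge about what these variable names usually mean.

Variables eligible for adjustment (non-descendants of PriorPurchase, excluding PriorPurchase and Seasonality): {AdSpend, BrandLoyalty, WebVisits}.
Backdoor paths from PriorPurchase to Seasonality:
  P1: PriorPurchase <- AdSpend -> BrandLoyalty -> Seasonality
  P2: PriorPurchase <- AdSpend -> Seasonality
  P3: PriorPurchase <- AdSpend -> WebVisits <- BrandLoyalty -> Seasonality
  P4: PriorPurchase <- BrandLoyalty <- AdSpend -> Seasonality
  P5: PriorPurchase <- BrandLoyalty -> Seasonality
  P6: PriorPurchase <- BrandLoyalty -> WebVisits <- AdSpend -> Seasonality
The empty set is not sufficient: P1 (PriorPurchase <- AdSpend -> BrandLoyalty -> Seasonality) has no collider blocking it and no conditioned non-collider, so it is open.
Try {AdSpend, BrandLoyalty}:
  P1: blocked at fork node AdSpend ∈ conditioning set.
  P2: blocked at fork node AdSpend ∈ conditioning set.
  P3: blocked at fork node AdSpend ∈ conditioning set.
  P4: blocked at chain node BrandLoyalty ∈ conditioning set.
  P5: blocked at fork node BrandLoyalty ∈ conditioning set.
  P6: blocked at fork node BrandLoyalty ∈ conditioning set.
{AdSpend, BrandLoyalty} contains no descendant of PriorPurchase and blocks every backdoor path.
Every element of {AdSpend, BrandLoyalty} is needed (dropping AdSpend leaves P2 open; dropping BrandLoyalty leaves P5 open), so no proper subset is valid.
Among all size-2 subsets of the eligible variables, only {AdSpend, BrandLoyalty} blocks every backdoor path, so it is the unique smallest valid adjustment set.

{AdSpend, BrandLoyalty}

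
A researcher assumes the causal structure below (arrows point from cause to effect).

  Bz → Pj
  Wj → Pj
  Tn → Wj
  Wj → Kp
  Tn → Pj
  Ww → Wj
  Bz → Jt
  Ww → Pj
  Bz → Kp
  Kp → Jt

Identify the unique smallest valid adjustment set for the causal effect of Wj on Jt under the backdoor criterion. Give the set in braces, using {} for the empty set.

Variables eligible for adjustment (non-descendants of Wj, excluding Wj and Jt): {Bz, Tn, Ww}.
Backdoor paths from Wj to Jt:
  P1: Wj <- Tn -> Pj <- Bz -> Kp -> Jt
  P2: Wj <- Tn -> Pj <- Bz -> Jt
  P3: Wj <- Ww -> Pj <- Bz -> Kp -> Jt
  P4: Wj <- Ww -> Pj <- Bz -> Jt
Each backdoor path contains an unconditioned collider, so every path is already blocked with the empty conditioning set:
  P1: blocked at collider Pj (neither it nor any descendant is in the conditioning set).
  P2: blocked at collider Pj (neither it nor any descendant is in the conditioning set).
  P3: blocked at collider Pj (neither it nor any descendant is in the conditioning set).
  P4: blocked at collider Pj (neither it nor any descendant is in the conditioning set).
The empty set is therefore the unique smallest valid set.

{}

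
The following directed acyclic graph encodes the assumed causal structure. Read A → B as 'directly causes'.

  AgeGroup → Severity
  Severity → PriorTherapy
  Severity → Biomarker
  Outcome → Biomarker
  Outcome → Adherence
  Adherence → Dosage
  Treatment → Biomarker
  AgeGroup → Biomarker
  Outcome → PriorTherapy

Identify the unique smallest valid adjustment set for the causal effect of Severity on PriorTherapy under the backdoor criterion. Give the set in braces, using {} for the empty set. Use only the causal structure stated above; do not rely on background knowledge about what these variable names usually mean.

Variables eligible for adjustment (non-descendants of Severity, excluding Severity and PriorTherapy): {Adherence, AgeGroup, Dosage, Outcome, Treatment}.
Backdoor paths from Severity to PriorTherapy:
  P1: Severity <- AgeGroup -> Biomarker <- Outcome -> PriorTherapy
Each backdoor path contains an unconditioned collider, so every path is already blocked with the empty conditioning set:
  P1: blocked at collider Biomarker (neither it nor any descendant is in the conditioning set).
The empty set is therefore the unique smallest valid set.

{}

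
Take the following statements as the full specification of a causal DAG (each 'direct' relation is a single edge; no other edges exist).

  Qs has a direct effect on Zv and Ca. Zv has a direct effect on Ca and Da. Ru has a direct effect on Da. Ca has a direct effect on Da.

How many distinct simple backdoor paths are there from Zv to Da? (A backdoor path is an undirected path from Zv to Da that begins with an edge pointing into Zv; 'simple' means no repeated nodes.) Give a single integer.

1

A backdoor path from Zv to Da is any simple undirected path whose first edge points into Zv (i.e. leaves Zv via a parent).
Parents of Zv: {Qs}.
Enumerating:
  P1: Zv <- Qs -> Ca -> Da
That exhausts the simple backdoor paths. Count: 1.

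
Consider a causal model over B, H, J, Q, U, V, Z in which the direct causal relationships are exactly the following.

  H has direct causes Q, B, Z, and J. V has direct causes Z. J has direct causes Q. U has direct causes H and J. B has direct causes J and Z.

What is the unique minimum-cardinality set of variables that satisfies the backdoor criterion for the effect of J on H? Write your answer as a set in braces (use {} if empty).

{Q}

Variables eligible for adjustment (non-descendants of J, excluding J and H): {Q, V, Z}.
Backdoor paths from J to H:
  P1: J <- Q -> H
The empty set is not sufficient: P1 (J <- Q -> H) has no collider blocking it and no conditioned non-collider, so it is open.
Try {Q}:
  P1: blocked at fork node Q ∈ conditioning set.
{Q} contains no descendant of J and blocks every backdoor path.
No other singleton works — e.g. {Z} leaves P1 open — so {Q} is the unique smallest valid adjustment set.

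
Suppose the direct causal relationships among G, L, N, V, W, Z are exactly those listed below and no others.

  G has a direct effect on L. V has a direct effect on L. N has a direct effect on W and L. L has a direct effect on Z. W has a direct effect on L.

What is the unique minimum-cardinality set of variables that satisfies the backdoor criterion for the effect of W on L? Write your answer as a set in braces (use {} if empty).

Variables eligible for adjustment (non-descendants of W, excluding W and L): {G, N, V}.
Backdoor paths from W to L:
  P1: W <- N -> L
The empty set is not sufficient: P1 (W <- N -> L) has no collider blocking it and no conditioned non-collider, so it is open.
Try {N}:
  P1: blocked at fork node N ∈ conditioning set.
{N} contains no descendant of W and blocks every backdoor path.
No other singleton works — e.g. {G} leaves P1 open — so {N} is the unique smallest valid adjustment set.

{N}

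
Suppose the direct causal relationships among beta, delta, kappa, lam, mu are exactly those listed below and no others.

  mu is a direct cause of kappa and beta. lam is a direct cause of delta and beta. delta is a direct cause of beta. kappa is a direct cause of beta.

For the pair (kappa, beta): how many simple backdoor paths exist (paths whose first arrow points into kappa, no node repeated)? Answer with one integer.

1

A backdoor path from kappa to beta is any simple undirected path whose first edge points into kappa (i.e. leaves kappa via a parent).
Parents of kappa: {mu}.
Enumerating:
  P1: kappa <- mu -> beta
That exhausts the simple backdoor paths. Count: 1.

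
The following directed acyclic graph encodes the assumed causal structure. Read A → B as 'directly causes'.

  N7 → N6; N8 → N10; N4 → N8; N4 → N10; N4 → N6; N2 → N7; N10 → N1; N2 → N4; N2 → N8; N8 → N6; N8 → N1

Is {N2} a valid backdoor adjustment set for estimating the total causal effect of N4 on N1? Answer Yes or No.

Backdoor paths from N4 to N1 (paths whose first edge points into N4):
  P1: N4 <- N2 -> N7 -> N6 <- N8 -> N10 -> N1
  P2: N4 <- N2 -> N7 -> N6 <- N8 -> N1
  P3: N4 <- N2 -> N8 -> N10 -> N1
  P4: N4 <- N2 -> N8 -> N1
Condition 1 (no descendant of N4 in the set): holds — descendants of N4 are {N1, N10, N6, N8}; none are in {N2}.
Condition 2 (every backdoor path blocked by {N2}):
  P1: blocked at fork node N2 ∈ conditioning set.
  P2: blocked at fork node N2 ∈ conditioning set.
  P3: blocked at fork node N2 ∈ conditioning set.
  P4: blocked at fork node N2 ∈ conditioning set.
{N2} satisfies the backdoor criterion.

Yes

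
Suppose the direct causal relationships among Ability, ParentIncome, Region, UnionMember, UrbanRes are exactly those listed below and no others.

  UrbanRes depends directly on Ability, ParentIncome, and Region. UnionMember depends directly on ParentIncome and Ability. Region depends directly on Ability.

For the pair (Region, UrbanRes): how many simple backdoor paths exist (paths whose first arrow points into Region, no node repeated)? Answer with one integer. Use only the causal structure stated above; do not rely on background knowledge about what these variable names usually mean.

2

A backdoor path from Region to UrbanRes is any simple undirected path whose first edge points into Region (i.e. leaves Region via a parent).
Parents of Region: {Ability}.
Enumerating:
  P1: Region <- Ability -> UrbanRes
  P2: Region <- Ability -> UnionMember <- ParentIncome -> UrbanRes
That exhausts the simple backdoor paths. Count: 2.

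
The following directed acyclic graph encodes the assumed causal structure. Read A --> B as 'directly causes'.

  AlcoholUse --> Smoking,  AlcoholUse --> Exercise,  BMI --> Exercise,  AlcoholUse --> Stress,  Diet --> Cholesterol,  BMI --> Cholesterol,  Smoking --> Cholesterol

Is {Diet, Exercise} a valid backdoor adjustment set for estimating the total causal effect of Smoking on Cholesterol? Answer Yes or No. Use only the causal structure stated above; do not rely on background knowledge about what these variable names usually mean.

Backdoor paths from Smoking to Cholesterol (paths whose first edge points into Smoking):
  P1: Smoking <- AlcoholUse -> Exercise <- BMI -> Cholesterol
Condition 1 (no descendant of Smoking in the set): holds — descendants of Smoking are {Cholesterol}; none are in {Diet, Exercise}.
Condition 2 (every backdoor path blocked by {Diet, Exercise}):
  P1: open — collider(s) Exercise are conditioned on (or have a conditioned descendant) and no non-collider on the path is in the set.
{Diet, Exercise} does not satisfy the backdoor criterion.

No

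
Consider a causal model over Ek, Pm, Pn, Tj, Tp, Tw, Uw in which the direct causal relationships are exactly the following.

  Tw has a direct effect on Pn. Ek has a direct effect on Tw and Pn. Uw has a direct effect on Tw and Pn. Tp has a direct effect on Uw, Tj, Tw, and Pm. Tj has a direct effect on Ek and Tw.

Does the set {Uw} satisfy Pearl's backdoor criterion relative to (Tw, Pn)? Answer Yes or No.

Backdoor paths from Tw to Pn (paths whose first edge points into Tw):
  P1: Tw <- Tp -> Uw -> Pn
  P2: Tw <- Tp -> Tj -> Ek -> Pn
  P3: Tw <- Uw <- Tp -> Tj -> Ek -> Pn
  P4: Tw <- Uw -> Pn
  P5: Tw <- Tj <- Tp -> Uw -> Pn
  P6: Tw <- Tj -> Ek -> Pn
  P7: Tw <- Ek <- Tj <- Tp -> Uw -> Pn
  P8: Tw <- Ek -> Pn
Condition 1 (no descendant of Tw in the set): holds — descendants of Tw are {Pn}; none are in {Uw}.
Condition 2 (every backdoor path blocked by {Uw}):
  P1: blocked at chain node Uw ∈ conditioning set.
  P2: open — no interior node is in the conditioning set.
  P3: blocked at chain node Uw ∈ conditioning set.
  P4: blocked at fork node Uw ∈ conditioning set.
  P5: blocked at chain node Uw ∈ conditioning set.
  P6: open — no interior node is in the conditioning set.
  P7: blocked at chain node Uw ∈ conditioning set.
  P8: open — no interior node is in the conditioning set.
{Uw} does not satisfy the backdoor criterion.

No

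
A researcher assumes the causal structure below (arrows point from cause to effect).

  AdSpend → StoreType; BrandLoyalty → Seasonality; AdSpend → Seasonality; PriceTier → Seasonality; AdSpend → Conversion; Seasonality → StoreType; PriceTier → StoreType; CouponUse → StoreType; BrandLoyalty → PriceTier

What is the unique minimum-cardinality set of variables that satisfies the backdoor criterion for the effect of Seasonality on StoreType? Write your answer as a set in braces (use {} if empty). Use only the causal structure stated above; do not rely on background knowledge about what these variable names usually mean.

Variables eligible for adjustment (non-descendants of Seasonality, excluding Seasonality and StoreType): {AdSpend, BrandLoyalty, Conversion, CouponUse, PriceTier}.
Backdoor paths from Seasonality to StoreType:
  P1: Seasonality <- BrandLoyalty -> PriceTier -> StoreType
  P2: Seasonality <- AdSpend -> StoreType
  P3: Seasonality <- PriceTier -> StoreType
The empty set is not sufficient: P1 (Seasonality <- BrandLoyalty -> PriceTier -> StoreType) has no collider blocking it and no conditioned non-collider, so it is open.
Try {AdSpend, PriceTier}:
  P1: blocked at chain node PriceTier ∈ conditioning set.
  P2: blocked at fork node AdSpend ∈ conditioning set.
  P3: blocked at fork node PriceTier ∈ conditioning set.
{AdSpend, PriceTier} contains no descendant of Seasonality and blocks every backdoor path.
Every element of {AdSpend, PriceTier} is needed (dropping AdSpend leaves P2 open; dropping PriceTier leaves P1 open), so no proper subset is valid.
Among all size-2 subsets of the eligible variables, only {AdSpend, PriceTier} blocks every backdoor path, so it is the unique smallest valid adjustment set.

{AdSpend, PriceTier}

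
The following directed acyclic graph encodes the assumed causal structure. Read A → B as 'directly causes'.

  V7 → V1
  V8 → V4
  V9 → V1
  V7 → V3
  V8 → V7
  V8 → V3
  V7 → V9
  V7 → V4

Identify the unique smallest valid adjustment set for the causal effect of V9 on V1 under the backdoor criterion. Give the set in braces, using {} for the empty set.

{V7}

Variables eligible for adjustment (non-descendants of V9, excluding V9 and V1): {V3, V4, V7, V8}.
Backdoor paths from V9 to V1:
  P1: V9 <- V7 -> V1
The empty set is not sufficient: P1 (V9 <- V7 -> V1) has no collider blocking it and no conditioned non-collider, so it is open.
Try {V7}:
  P1: blocked at fork node V7 ∈ conditioning set.
{V7} contains no descendant of V9 and blocks every backdoor path.
No other singleton works — e.g. {V8} leaves P1 open — so {V7} is the unique smallest valid adjustment set.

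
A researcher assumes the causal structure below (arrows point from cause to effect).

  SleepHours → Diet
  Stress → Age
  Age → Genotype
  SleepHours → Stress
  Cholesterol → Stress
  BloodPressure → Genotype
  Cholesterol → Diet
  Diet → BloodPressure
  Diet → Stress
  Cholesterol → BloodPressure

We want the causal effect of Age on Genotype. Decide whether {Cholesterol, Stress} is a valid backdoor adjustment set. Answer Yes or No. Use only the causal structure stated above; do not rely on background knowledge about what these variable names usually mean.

Yes

Backdoor paths from Age to Genotype (paths whose first edge points into Age):
  P1: Age <- Stress <- SleepHours -> Diet <- Cholesterol -> BloodPressure -> Genotype
  P2: Age <- Stress <- SleepHours -> Diet -> BloodPressure -> Genotype
  P3: Age <- Stress <- Cholesterol -> Diet -> BloodPressure -> Genotype
  P4: Age <- Stress <- Cholesterol -> BloodPressure -> Genotype
  P5: Age <- Stress <- Diet <- Cholesterol -> BloodPressure -> Genotype
  P6: Age <- Stress <- Diet -> BloodPressure -> Genotype
Condition 1 (no descendant of Age in the set): holds — descendants of Age are {Genotype}; none are in {Cholesterol, Stress}.
Condition 2 (every backdoor path blocked by {Cholesterol, Stress}):
  P1: blocked at chain node Stress ∈ conditioning set.
  P2: blocked at chain node Stress ∈ conditioning set.
  P3: blocked at chain node Stress ∈ conditioning set.
  P4: blocked at chain node Stress ∈ conditioning set.
  P5: blocked at chain node Stress ∈ conditioning set.
  P6: blocked at chain node Stress ∈ conditioning set.
{Cholesterol, Stress} satisfies the backdoor criterion.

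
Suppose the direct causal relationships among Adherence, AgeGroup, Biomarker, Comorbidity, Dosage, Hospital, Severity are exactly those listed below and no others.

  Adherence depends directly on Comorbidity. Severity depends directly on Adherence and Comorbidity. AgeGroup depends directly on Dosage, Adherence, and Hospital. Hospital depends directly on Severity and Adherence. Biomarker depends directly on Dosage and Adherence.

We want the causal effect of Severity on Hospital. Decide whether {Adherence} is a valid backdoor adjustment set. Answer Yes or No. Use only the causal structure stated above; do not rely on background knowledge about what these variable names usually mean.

Yes

Backdoor paths from Severity to Hospital (paths whose first edge points into Severity):
  P1: Severity <- Comorbidity -> Adherence -> Hospital
  P2: Severity <- Comorbidity -> Adherence -> Biomarker <- Dosage -> AgeGroup <- Hospital
  P3: Severity <- Comorbidity -> Adherence -> AgeGroup <- Hospital
  P4: Severity <- Adherence -> Hospital
  P5: Severity <- Adherence -> Biomarker <- Dosage -> AgeGroup <- Hospital
  P6: Severity <- Adherence -> AgeGroup <- Hospital
Condition 1 (no descendant of Severity in the set): holds — descendants of Severity are {AgeGroup, Hospital}; none are in {Adherence}.
Condition 2 (every backdoor path blocked by {Adherence}):
  P1: blocked at chain node Adherence ∈ conditioning set.
  P2: blocked at chain node Adherence ∈ conditioning set.
  P3: blocked at chain node Adherence ∈ conditioning set.
  P4: blocked at fork node Adherence ∈ conditioning set.
  P5: blocked at fork node Adherence ∈ conditioning set.
  P6: blocked at fork node Adherence ∈ conditioning set.
{Adherence} satisfies the backdoor criterion.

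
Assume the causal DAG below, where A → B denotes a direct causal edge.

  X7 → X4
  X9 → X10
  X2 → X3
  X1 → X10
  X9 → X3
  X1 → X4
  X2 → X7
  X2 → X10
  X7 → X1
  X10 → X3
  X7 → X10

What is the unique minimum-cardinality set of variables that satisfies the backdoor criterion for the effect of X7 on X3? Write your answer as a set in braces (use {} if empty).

{X2}

Variables eligible for adjustment (non-descendants of X7, excluding X7 and X3): {X2, X9}.
Backdoor paths from X7 to X3:
  P1: X7 <- X2 -> X10 <- X9 -> X3
  P2: X7 <- X2 -> X10 -> X3
  P3: X7 <- X2 -> X3
The empty set is not sufficient: P2 (X7 <- X2 -> X10 -> X3) has no collider blocking it and no conditioned non-collider, so it is open.
Try {X2}:
  P1: blocked at fork node X2 ∈ conditioning set.
  P2: blocked at fork node X2 ∈ conditioning set.
  P3: blocked at fork node X2 ∈ conditioning set.
{X2} contains no descendant of X7 and blocks every backdoor path.
No other singleton works — e.g. {X9} leaves P2 open — so {X2} is the unique smallest valid adjustment set.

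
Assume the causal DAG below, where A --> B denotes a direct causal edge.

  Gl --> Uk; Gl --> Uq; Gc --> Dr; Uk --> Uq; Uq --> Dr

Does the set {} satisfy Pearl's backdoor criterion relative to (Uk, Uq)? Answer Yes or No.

No

Backdoor paths from Uk to Uq (paths whose first edge points into Uk):
  P1: Uk <- Gl -> Uq
Condition 1 (no descendant of Uk in the set): holds — descendants of Uk are {Dr, Uq}; none are in {}.
Condition 2 (every backdoor path blocked by {}):
  P1: open — no interior node is in the conditioning set.
{} does not satisfy the backdoor criterion.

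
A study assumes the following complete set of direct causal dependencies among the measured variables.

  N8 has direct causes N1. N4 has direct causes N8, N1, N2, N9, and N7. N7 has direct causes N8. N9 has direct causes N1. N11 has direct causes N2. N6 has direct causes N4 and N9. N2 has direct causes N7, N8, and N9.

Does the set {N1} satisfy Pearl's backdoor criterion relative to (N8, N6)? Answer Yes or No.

Backdoor paths from N8 to N6 (paths whose first edge points into N8):
  P1: N8 <- N1 -> N9 -> N2 <- N7 -> N4 -> N6
  P2: N8 <- N1 -> N9 -> N2 -> N4 -> N6
  P3: N8 <- N1 -> N9 -> N4 -> N6
  P4: N8 <- N1 -> N9 -> N6
  P5: N8 <- N1 -> N4 <- N9 -> N6
  P6: N8 <- N1 -> N4 <- N7 -> N2 <- N9 -> N6
  P7: N8 <- N1 -> N4 <- N2 <- N9 -> N6
  P8: N8 <- N1 -> N4 -> N6
Condition 1 (no descendant of N8 in the set): holds — descendants of N8 are {N11, N2, N4, N6, N7}; none are in {N1}.
Condition 2 (every backdoor path blocked by {N1}):
  P1: blocked at fork node N1 ∈ conditioning set.
  P2: blocked at fork node N1 ∈ conditioning set.
  P3: blocked at fork node N1 ∈ conditioning set.
  P4: blocked at fork node N1 ∈ conditioning set.
  P5: blocked at fork node N1 ∈ conditioning set.
  P6: blocked at fork node N1 ∈ conditioning set.
  P7: blocked at fork node N1 ∈ conditioning set.
  P8: blocked at fork node N1 ∈ conditioning set.
{N1} satisfies the backdoor criterion.

Yes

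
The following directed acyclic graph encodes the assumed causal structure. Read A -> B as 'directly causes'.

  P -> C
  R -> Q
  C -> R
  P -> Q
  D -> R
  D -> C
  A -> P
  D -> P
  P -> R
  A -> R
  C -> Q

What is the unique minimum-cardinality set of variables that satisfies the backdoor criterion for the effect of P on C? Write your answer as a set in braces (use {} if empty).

{D}

Variables eligible for adjustment (non-descendants of P, excluding P and C): {A, D}.
Backdoor paths from P to C:
  P1: P <- A -> R <- D -> C
  P2: P <- A -> R <- C
  P3: P <- A -> R -> Q <- C
  P4: P <- D -> C
  P5: P <- D -> R <- C
  P6: P <- D -> R -> Q <- C
The empty set is not sufficient: P4 (P <- D -> C) has no collider blocking it and no conditioned non-collider, so it is open.
Try {D}:
  P1: blocked at collider R (neither it nor any descendant is in the conditioning set).
  P2: blocked at collider R (neither it nor any descendant is in the conditioning set).
  P3: blocked at collider Q (neither it nor any descendant is in the conditioning set).
  P4: blocked at fork node D ∈ conditioning set.
  P5: blocked at fork node D ∈ conditioning set.
  P6: blocked at fork node D ∈ conditioning set.
{D} contains no descendant of P and blocks every backdoor path.
No other singleton works — e.g. {A} leaves P4 open — so {D} is the unique smallest valid adjustment set.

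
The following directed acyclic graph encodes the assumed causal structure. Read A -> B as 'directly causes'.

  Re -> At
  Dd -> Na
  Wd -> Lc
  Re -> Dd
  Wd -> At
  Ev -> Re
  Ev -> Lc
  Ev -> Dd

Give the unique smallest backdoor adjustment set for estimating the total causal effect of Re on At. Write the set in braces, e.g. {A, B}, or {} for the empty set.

{}

Variables eligible for adjustment (non-descendants of Re, excluding Re and At): {Ev, Lc, Wd}.
Backdoor paths from Re to At:
  P1: Re <- Ev -> Lc <- Wd -> At
Each backdoor path contains an unconditioned collider, so every path is already blocked with the empty conditioning set:
  P1: blocked at collider Lc (neither it nor any descendant is in the conditioning set).
The empty set is therefore the unique smallest valid set.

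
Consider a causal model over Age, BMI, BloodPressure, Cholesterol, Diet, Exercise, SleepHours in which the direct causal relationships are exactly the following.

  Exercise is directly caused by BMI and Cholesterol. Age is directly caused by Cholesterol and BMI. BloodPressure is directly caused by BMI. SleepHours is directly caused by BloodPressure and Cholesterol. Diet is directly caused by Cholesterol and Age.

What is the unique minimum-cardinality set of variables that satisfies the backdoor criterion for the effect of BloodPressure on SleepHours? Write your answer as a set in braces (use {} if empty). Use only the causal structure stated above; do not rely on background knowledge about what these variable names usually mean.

Variables eligible for adjustment (non-descendants of BloodPressure, excluding BloodPressure and SleepHours): {Age, BMI, Cholesterol, Diet, Exercise}.
Backdoor paths from BloodPressure to SleepHours:
  P1: BloodPressure <- BMI -> Exercise <- Cholesterol -> SleepHours
  P2: BloodPressure <- BMI -> Age <- Cholesterol -> SleepHours
  P3: BloodPressure <- BMI -> Age -> Diet <- Cholesterol -> SleepHours
Each backdoor path contains an unconditioned collider, so every path is already blocked with the empty conditioning set:
  P1: blocked at collider Exercise (neither it nor any descendant is in the conditioning set).
  P2: blocked at collider Age (neither it nor any descendant is in the conditioning set).
  P3: blocked at collider Diet (neither it nor any descendant is in the conditioning set).
The empty set is therefore the unique smallest valid set.

{}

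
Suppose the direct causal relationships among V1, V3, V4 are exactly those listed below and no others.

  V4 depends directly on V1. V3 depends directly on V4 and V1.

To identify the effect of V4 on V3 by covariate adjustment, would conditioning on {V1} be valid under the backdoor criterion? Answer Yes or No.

Yes

Backdoor paths from V4 to V3 (paths whose first edge points into V4):
  P1: V4 <- V1 -> V3
Condition 1 (no descendant of V4 in the set): holds — descendants of V4 are {V3}; none are in {V1}.
Condition 2 (every backdoor path blocked by {V1}):
  P1: blocked at fork node V1 ∈ conditioning set.
{V1} satisfies the backdoor criterion.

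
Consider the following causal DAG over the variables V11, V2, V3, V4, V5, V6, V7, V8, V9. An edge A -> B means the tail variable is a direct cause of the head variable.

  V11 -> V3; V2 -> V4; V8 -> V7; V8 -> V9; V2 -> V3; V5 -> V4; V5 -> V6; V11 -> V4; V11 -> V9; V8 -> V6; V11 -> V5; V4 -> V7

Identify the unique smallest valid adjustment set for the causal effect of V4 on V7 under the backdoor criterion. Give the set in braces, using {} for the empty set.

Variables eligible for adjustment (non-descendants of V4, excluding V4 and V7): {V11, V2, V3, V5, V6, V8, V9}.
Backdoor paths from V4 to V7:
  P1: V4 <- V11 -> V5 -> V6 <- V8 -> V7
  P2: V4 <- V11 -> V9 <- V8 -> V7
  P3: V4 <- V2 -> V3 <- V11 -> V5 -> V6 <- V8 -> V7
  P4: V4 <- V2 -> V3 <- V11 -> V9 <- V8 -> V7
  P5: V4 <- V5 <- V11 -> V9 <- V8 -> V7
  P6: V4 <- V5 -> V6 <- V8 -> V7
Each backdoor path contains an unconditioned collider, so every path is already blocked with the empty conditioning set:
  P1: blocked at collider V6 (neither it nor any descendant is in the conditioning set).
  P2: blocked at collider V9 (neither it nor any descendant is in the conditioning set).
  P3: blocked at collider V3 (neither it nor any descendant is in the conditioning set).
  P4: blocked at collider V3 (neither it nor any descendant is in the conditioning set).
  P5: blocked at collider V9 (neither it nor any descendant is in the conditioning set).
  P6: blocked at collider V6 (neither it nor any descendant is in the conditioning set).
The empty set is therefore the unique smallest valid set.

{}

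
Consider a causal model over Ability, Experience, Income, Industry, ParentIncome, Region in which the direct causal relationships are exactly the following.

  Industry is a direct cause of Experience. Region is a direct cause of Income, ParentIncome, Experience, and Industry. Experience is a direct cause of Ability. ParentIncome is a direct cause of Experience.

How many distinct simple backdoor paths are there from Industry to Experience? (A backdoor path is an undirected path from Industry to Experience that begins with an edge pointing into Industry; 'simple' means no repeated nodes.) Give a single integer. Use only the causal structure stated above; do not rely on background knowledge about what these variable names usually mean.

A backdoor path from Industry to Experience is any simple undirected path whose first edge points into Industry (i.e. leaves Industry via a parent).
Parents of Industry: {Region}.
Enumerating:
  P1: Industry <- Region -> ParentIncome -> Experience
  P2: Industry <- Region -> Experience
That exhausts the simple backdoor paths. Count: 2.

2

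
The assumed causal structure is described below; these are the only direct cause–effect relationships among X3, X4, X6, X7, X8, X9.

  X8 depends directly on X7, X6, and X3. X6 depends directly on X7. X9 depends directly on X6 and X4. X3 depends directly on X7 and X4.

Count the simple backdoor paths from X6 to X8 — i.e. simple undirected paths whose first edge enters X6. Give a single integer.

2

A backdoor path from X6 to X8 is any simple undirected path whose first edge points into X6 (i.e. leaves X6 via a parent).
Parents of X6: {X7}.
Enumerating:
  P1: X6 <- X7 -> X3 -> X8
  P2: X6 <- X7 -> X8
That exhausts the simple backdoor paths. Count: 2.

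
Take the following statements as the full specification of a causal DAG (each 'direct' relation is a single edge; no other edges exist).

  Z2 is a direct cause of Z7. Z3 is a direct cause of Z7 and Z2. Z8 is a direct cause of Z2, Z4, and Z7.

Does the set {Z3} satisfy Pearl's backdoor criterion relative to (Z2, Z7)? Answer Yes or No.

No

Backdoor paths from Z2 to Z7 (paths whose first edge points into Z2):
  P1: Z2 <- Z8 -> Z7
  P2: Z2 <- Z3 -> Z7
Condition 1 (no descendant of Z2 in the set): holds — descendants of Z2 are {Z7}; none are in {Z3}.
Condition 2 (every backdoor path blocked by {Z3}):
  P1: open — no interior node is in the conditioning set.
  P2: blocked at fork node Z3 ∈ conditioning set.
{Z3} does not satisfy the backdoor criterion.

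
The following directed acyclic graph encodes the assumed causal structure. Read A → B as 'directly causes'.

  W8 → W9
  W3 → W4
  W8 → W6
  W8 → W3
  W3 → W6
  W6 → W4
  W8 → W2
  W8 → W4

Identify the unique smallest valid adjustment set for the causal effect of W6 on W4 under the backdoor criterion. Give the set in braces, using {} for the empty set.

Variables eligible for adjustment (non-descendants of W6, excluding W6 and W4): {W2, W3, W8, W9}.
Backdoor paths from W6 to W4:
  P1: W6 <- W8 -> W3 -> W4
  P2: W6 <- W8 -> W4
  P3: W6 <- W3 <- W8 -> W4
  P4: W6 <- W3 -> W4
The empty set is not sufficient: P1 (W6 <- W8 -> W3 -> W4) has no collider blocking it and no conditioned non-collider, so it is open.
Try {W3, W8}:
  P1: blocked at fork node W8 ∈ conditioning set.
  P2: blocked at fork node W8 ∈ conditioning set.
  P3: blocked at chain node W3 ∈ conditioning set.
  P4: blocked at fork node W3 ∈ conditioning set.
{W3, W8} contains no descendant of W6 and blocks every backdoor path.
Every element of {W3, W8} is needed (dropping W3 leaves P4 open; dropping W8 leaves P2 open), so no proper subset is valid.
Among all size-2 subsets of the eligible variables, only {W3, W8} blocks every backdoor path, so it is the unique smallest valid adjustment set.

{W3, W8}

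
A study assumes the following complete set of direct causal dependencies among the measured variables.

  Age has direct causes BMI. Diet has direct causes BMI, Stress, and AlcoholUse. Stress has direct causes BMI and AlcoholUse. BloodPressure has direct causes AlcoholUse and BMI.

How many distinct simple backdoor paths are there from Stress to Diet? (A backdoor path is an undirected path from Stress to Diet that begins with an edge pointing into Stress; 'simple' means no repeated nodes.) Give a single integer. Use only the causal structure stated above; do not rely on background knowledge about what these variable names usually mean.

A backdoor path from Stress to Diet is any simple undirected path whose first edge points into Stress (i.e. leaves Stress via a parent).
Parents of Stress: {AlcoholUse, BMI}.
Enumerating:
  P1: Stress <- BMI -> BloodPressure <- AlcoholUse -> Diet
  P2: Stress <- BMI -> Diet
  P3: Stress <- AlcoholUse -> BloodPressure <- BMI -> Diet
  P4: Stress <- AlcoholUse -> Diet
That exhausts the simple backdoor paths. Count: 4.

4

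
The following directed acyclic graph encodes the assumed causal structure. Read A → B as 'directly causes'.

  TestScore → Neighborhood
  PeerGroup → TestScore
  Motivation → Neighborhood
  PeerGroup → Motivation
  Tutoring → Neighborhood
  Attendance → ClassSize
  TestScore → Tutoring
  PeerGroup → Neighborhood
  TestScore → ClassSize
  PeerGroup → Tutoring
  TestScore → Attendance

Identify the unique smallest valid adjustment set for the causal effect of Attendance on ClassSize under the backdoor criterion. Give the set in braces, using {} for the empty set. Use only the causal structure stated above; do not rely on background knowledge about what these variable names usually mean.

{TestScore}

Variables eligible for adjustment (non-descendants of Attendance, excluding Attendance and ClassSize): {Motivation, Neighborhood, PeerGroup, TestScore, Tutoring}.
Backdoor paths from Attendance to ClassSize:
  P1: Attendance <- TestScore -> ClassSize
The empty set is not sufficient: P1 (Attendance <- TestScore -> ClassSize) has no collider blocking it and no conditioned non-collider, so it is open.
Try {TestScore}:
  P1: blocked at fork node TestScore ∈ conditioning set.
{TestScore} contains no descendant of Attendance and blocks every backdoor path.
No other singleton works — e.g. {PeerGroup} leaves P1 open — so {TestScore} is the unique smallest valid adjustment set.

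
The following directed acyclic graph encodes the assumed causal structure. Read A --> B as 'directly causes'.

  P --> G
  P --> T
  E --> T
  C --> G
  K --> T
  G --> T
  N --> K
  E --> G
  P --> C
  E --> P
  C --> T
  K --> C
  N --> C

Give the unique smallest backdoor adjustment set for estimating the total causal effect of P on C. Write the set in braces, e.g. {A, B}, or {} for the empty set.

Variables eligible for adjustment (non-descendants of P, excluding P and C): {E, K, N}.
Backdoor paths from P to C:
  P1: P <- E -> G <- C
  P2: P <- E -> G -> T <- K <- N -> C
  P3: P <- E -> G -> T <- K -> C
  P4: P <- E -> G -> T <- C
  P5: P <- E -> T <- K <- N -> C
  P6: P <- E -> T <- K -> C
  P7: P <- E -> T <- C
  P8: P <- E -> T <- G <- C
Each backdoor path contains an unconditioned collider, so every path is already blocked with the empty conditioning set:
  P1: blocked at collider G (neither it nor any descendant is in the conditioning set).
  P2: blocked at collider T (neither it nor any descendant is in the conditioning set).
  P3: blocked at collider T (neither it nor any descendant is in the conditioning set).
  P4: blocked at collider T (neither it nor any descendant is in the conditioning set).
  P5: blocked at collider T (neither it nor any descendant is in the conditioning set).
  P6: blocked at collider T (neither it nor any descendant is in the conditioning set).
  P7: blocked at collider T (neither it nor any descendant is in the conditioning set).
  P8: blocked at collider T (neither it nor any descendant is in the conditioning set).
The empty set is therefore the unique smallest valid set.

{}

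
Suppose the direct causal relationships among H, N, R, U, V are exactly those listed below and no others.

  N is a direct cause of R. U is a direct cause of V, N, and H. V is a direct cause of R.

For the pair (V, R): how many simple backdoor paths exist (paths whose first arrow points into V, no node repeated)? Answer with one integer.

A backdoor path from V to R is any simple undirected path whose first edge points into V (i.e. leaves V via a parent).
Parents of V: {U}.
Enumerating:
  P1: V <- U -> N -> R
That exhausts the simple backdoor paths. Count: 1.

1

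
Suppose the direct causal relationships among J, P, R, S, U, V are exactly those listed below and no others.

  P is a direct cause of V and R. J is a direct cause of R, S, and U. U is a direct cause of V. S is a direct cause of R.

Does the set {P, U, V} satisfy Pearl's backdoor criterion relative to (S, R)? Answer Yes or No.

No

Backdoor paths from S to R (paths whose first edge points into S):
  P1: S <- J -> U -> V <- P -> R
  P2: S <- J -> R
Condition 1 (no descendant of S in the set): holds — descendants of S are {R}; none are in {P, U, V}.
Condition 2 (every backdoor path blocked by {P, U, V}):
  P1: blocked at chain node U ∈ conditioning set.
  P2: open — no interior node is in the conditioning set.
{P, U, V} does not satisfy the backdoor criterion.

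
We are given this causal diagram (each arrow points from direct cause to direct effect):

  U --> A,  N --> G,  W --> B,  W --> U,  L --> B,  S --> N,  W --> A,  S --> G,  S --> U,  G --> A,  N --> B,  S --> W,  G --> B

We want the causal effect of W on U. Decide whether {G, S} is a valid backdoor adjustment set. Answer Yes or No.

Yes

Backdoor paths from W to U (paths whose first edge points into W):
  P1: W <- S -> N -> G -> A <- U
  P2: W <- S -> N -> B <- G -> A <- U
  P3: W <- S -> U
  P4: W <- S -> G -> A <- U
Condition 1 (no descendant of W in the set): holds — descendants of W are {A, B, U}; none are in {G, S}.
Condition 2 (every backdoor path blocked by {G, S}):
  P1: blocked at fork node S ∈ conditioning set.
  P2: blocked at fork node S ∈ conditioning set.
  P3: blocked at fork node S ∈ conditioning set.
  P4: blocked at fork node S ∈ conditioning set.
{G, S} satisfies the backdoor criterion.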